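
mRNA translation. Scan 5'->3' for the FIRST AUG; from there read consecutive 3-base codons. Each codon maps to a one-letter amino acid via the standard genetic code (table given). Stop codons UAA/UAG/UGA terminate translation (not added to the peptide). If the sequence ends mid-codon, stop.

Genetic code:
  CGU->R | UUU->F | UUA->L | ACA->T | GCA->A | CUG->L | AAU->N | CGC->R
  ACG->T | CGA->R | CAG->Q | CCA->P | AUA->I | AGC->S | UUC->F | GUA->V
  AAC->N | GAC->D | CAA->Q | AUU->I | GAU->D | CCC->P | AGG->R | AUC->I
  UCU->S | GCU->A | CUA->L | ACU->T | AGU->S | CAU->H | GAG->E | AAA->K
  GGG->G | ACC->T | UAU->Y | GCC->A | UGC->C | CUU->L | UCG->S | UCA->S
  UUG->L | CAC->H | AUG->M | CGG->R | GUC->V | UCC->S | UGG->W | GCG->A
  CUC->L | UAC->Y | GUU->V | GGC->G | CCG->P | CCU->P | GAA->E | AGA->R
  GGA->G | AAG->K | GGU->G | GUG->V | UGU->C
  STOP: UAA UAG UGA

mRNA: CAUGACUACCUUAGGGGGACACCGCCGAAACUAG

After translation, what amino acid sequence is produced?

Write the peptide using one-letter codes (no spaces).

Answer: MTTLGGHRRN

Derivation:
start AUG at pos 1
pos 1: AUG -> M; peptide=M
pos 4: ACU -> T; peptide=MT
pos 7: ACC -> T; peptide=MTT
pos 10: UUA -> L; peptide=MTTL
pos 13: GGG -> G; peptide=MTTLG
pos 16: GGA -> G; peptide=MTTLGG
pos 19: CAC -> H; peptide=MTTLGGH
pos 22: CGC -> R; peptide=MTTLGGHR
pos 25: CGA -> R; peptide=MTTLGGHRR
pos 28: AAC -> N; peptide=MTTLGGHRRN
pos 31: UAG -> STOP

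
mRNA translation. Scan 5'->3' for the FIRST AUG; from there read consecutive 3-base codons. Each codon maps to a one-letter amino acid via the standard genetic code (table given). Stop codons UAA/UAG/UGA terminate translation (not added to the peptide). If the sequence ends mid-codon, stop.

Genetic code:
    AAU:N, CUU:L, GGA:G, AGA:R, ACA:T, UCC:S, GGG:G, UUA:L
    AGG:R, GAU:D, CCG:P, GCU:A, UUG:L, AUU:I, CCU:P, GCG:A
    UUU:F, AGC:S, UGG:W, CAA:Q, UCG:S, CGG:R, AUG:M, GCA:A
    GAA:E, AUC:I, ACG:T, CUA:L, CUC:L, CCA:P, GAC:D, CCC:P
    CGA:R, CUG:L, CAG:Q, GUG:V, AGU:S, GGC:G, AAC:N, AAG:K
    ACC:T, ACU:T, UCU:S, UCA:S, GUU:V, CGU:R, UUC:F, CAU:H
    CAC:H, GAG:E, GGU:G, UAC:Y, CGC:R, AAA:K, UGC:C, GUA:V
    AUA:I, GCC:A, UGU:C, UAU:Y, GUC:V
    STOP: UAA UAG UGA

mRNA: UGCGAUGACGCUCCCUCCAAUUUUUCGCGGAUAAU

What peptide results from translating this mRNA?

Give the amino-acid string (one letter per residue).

start AUG at pos 4
pos 4: AUG -> M; peptide=M
pos 7: ACG -> T; peptide=MT
pos 10: CUC -> L; peptide=MTL
pos 13: CCU -> P; peptide=MTLP
pos 16: CCA -> P; peptide=MTLPP
pos 19: AUU -> I; peptide=MTLPPI
pos 22: UUU -> F; peptide=MTLPPIF
pos 25: CGC -> R; peptide=MTLPPIFR
pos 28: GGA -> G; peptide=MTLPPIFRG
pos 31: UAA -> STOP

Answer: MTLPPIFRG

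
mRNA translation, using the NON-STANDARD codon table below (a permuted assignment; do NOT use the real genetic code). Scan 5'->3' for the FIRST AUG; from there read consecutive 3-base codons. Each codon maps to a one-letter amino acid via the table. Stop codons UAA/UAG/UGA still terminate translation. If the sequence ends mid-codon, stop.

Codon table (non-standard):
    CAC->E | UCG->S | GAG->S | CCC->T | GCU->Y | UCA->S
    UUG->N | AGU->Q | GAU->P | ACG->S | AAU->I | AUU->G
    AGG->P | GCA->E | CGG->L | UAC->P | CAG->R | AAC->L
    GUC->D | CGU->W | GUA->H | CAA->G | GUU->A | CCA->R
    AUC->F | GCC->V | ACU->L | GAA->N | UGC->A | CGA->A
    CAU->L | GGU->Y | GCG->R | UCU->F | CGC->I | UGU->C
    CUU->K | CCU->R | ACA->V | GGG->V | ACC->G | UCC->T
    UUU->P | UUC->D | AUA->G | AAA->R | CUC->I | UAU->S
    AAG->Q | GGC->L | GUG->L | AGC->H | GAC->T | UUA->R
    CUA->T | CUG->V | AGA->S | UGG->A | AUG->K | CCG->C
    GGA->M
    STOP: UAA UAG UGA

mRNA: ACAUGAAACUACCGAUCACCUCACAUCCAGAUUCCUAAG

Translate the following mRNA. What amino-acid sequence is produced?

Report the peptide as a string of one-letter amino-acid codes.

Answer: KRTCFGSLRPT

Derivation:
start AUG at pos 2
pos 2: AUG -> K; peptide=K
pos 5: AAA -> R; peptide=KR
pos 8: CUA -> T; peptide=KRT
pos 11: CCG -> C; peptide=KRTC
pos 14: AUC -> F; peptide=KRTCF
pos 17: ACC -> G; peptide=KRTCFG
pos 20: UCA -> S; peptide=KRTCFGS
pos 23: CAU -> L; peptide=KRTCFGSL
pos 26: CCA -> R; peptide=KRTCFGSLR
pos 29: GAU -> P; peptide=KRTCFGSLRP
pos 32: UCC -> T; peptide=KRTCFGSLRPT
pos 35: UAA -> STOP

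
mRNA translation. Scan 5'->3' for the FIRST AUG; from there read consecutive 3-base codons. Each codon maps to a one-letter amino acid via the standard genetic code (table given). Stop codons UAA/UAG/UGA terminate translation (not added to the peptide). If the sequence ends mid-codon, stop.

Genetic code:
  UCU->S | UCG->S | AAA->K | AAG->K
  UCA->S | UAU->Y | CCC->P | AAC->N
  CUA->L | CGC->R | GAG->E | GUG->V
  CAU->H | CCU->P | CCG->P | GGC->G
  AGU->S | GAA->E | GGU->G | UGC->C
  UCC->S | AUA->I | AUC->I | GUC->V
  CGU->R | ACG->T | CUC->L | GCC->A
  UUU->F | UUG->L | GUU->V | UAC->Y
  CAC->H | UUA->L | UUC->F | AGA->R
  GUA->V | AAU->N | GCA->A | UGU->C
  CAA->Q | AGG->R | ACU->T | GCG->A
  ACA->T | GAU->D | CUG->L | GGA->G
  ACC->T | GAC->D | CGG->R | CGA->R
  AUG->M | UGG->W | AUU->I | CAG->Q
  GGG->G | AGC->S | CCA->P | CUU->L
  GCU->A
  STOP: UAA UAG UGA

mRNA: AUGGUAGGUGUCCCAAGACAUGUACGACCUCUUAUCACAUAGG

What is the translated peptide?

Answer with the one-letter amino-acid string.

start AUG at pos 0
pos 0: AUG -> M; peptide=M
pos 3: GUA -> V; peptide=MV
pos 6: GGU -> G; peptide=MVG
pos 9: GUC -> V; peptide=MVGV
pos 12: CCA -> P; peptide=MVGVP
pos 15: AGA -> R; peptide=MVGVPR
pos 18: CAU -> H; peptide=MVGVPRH
pos 21: GUA -> V; peptide=MVGVPRHV
pos 24: CGA -> R; peptide=MVGVPRHVR
pos 27: CCU -> P; peptide=MVGVPRHVRP
pos 30: CUU -> L; peptide=MVGVPRHVRPL
pos 33: AUC -> I; peptide=MVGVPRHVRPLI
pos 36: ACA -> T; peptide=MVGVPRHVRPLIT
pos 39: UAG -> STOP

Answer: MVGVPRHVRPLIT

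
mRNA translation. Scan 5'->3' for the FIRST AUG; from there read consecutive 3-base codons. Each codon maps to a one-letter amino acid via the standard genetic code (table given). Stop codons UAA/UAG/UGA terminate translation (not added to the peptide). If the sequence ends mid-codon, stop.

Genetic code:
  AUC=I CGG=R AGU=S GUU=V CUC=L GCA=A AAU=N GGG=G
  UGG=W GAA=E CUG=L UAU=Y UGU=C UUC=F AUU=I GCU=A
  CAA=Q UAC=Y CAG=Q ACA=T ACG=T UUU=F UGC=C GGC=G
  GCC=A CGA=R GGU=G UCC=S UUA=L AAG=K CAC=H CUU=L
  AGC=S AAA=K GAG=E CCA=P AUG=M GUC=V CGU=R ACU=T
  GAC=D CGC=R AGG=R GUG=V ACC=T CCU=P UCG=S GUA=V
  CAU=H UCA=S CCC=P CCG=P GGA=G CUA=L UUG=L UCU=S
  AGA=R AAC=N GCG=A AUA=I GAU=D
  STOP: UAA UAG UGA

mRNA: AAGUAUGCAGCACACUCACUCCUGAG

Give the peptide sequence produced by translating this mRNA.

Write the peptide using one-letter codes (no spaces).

Answer: MQHTHS

Derivation:
start AUG at pos 4
pos 4: AUG -> M; peptide=M
pos 7: CAG -> Q; peptide=MQ
pos 10: CAC -> H; peptide=MQH
pos 13: ACU -> T; peptide=MQHT
pos 16: CAC -> H; peptide=MQHTH
pos 19: UCC -> S; peptide=MQHTHS
pos 22: UGA -> STOP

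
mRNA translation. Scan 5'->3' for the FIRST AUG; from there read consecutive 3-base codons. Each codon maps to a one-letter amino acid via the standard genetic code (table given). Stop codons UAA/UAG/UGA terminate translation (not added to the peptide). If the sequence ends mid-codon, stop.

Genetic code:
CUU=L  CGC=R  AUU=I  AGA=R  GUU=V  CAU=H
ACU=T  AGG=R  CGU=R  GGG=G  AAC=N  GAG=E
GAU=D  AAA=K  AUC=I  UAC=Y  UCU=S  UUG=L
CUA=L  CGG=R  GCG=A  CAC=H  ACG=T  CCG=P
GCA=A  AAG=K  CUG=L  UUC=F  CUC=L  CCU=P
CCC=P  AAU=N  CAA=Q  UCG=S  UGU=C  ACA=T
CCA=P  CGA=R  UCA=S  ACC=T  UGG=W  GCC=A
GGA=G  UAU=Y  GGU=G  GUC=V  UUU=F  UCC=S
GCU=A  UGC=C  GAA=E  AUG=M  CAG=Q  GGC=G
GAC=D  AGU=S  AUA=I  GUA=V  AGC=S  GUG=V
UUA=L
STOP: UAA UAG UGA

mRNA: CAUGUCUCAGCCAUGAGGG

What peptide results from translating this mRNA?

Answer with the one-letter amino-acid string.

Answer: MSQP

Derivation:
start AUG at pos 1
pos 1: AUG -> M; peptide=M
pos 4: UCU -> S; peptide=MS
pos 7: CAG -> Q; peptide=MSQ
pos 10: CCA -> P; peptide=MSQP
pos 13: UGA -> STOP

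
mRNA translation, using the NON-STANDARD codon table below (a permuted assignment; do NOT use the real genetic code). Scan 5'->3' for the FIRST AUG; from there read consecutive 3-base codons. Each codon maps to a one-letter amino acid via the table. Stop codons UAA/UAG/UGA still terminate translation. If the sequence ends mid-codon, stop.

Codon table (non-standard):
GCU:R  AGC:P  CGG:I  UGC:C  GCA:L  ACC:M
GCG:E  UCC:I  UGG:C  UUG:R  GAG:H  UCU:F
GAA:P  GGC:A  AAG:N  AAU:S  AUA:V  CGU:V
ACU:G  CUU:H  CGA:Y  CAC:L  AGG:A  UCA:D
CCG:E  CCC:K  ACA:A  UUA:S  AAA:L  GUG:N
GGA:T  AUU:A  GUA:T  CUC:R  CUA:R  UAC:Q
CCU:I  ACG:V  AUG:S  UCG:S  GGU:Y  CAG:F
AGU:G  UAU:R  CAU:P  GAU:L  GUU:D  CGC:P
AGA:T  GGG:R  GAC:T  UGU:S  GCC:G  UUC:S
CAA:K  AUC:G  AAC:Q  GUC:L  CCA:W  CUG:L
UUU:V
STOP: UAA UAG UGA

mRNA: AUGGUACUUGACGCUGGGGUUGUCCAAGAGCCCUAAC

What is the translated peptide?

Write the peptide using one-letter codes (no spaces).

Answer: STHTRRDLKHK

Derivation:
start AUG at pos 0
pos 0: AUG -> S; peptide=S
pos 3: GUA -> T; peptide=ST
pos 6: CUU -> H; peptide=STH
pos 9: GAC -> T; peptide=STHT
pos 12: GCU -> R; peptide=STHTR
pos 15: GGG -> R; peptide=STHTRR
pos 18: GUU -> D; peptide=STHTRRD
pos 21: GUC -> L; peptide=STHTRRDL
pos 24: CAA -> K; peptide=STHTRRDLK
pos 27: GAG -> H; peptide=STHTRRDLKH
pos 30: CCC -> K; peptide=STHTRRDLKHK
pos 33: UAA -> STOP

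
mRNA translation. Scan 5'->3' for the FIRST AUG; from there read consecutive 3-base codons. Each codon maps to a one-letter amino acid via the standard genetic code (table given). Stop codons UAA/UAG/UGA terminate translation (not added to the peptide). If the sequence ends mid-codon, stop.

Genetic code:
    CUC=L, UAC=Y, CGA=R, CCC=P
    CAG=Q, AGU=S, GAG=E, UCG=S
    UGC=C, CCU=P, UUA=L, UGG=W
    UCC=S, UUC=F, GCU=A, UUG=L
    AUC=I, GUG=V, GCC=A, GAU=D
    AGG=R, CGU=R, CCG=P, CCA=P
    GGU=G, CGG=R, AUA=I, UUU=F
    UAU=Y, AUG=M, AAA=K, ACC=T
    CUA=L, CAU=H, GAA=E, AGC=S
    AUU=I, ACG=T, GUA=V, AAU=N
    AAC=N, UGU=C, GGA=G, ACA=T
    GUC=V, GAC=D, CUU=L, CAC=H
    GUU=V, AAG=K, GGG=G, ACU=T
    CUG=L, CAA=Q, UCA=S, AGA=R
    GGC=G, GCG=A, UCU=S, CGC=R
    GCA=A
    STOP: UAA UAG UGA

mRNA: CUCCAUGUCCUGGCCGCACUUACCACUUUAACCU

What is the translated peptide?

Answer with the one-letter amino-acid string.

Answer: MSWPHLPL

Derivation:
start AUG at pos 4
pos 4: AUG -> M; peptide=M
pos 7: UCC -> S; peptide=MS
pos 10: UGG -> W; peptide=MSW
pos 13: CCG -> P; peptide=MSWP
pos 16: CAC -> H; peptide=MSWPH
pos 19: UUA -> L; peptide=MSWPHL
pos 22: CCA -> P; peptide=MSWPHLP
pos 25: CUU -> L; peptide=MSWPHLPL
pos 28: UAA -> STOP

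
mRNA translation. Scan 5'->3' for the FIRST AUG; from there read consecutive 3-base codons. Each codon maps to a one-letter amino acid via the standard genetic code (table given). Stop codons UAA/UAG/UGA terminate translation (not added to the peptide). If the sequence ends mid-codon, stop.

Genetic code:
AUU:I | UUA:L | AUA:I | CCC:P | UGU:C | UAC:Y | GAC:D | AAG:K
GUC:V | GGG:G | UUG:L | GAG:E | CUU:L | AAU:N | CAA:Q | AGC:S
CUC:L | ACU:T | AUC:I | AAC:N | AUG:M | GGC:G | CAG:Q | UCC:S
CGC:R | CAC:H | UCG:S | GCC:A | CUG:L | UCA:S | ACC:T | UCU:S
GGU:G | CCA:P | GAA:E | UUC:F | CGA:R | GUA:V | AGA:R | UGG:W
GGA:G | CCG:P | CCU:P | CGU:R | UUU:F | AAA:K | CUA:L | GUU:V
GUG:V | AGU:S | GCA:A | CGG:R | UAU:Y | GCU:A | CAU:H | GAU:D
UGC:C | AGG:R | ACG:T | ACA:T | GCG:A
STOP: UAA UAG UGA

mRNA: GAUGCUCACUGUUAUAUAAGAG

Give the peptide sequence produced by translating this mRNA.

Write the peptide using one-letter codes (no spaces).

Answer: MLTVI

Derivation:
start AUG at pos 1
pos 1: AUG -> M; peptide=M
pos 4: CUC -> L; peptide=ML
pos 7: ACU -> T; peptide=MLT
pos 10: GUU -> V; peptide=MLTV
pos 13: AUA -> I; peptide=MLTVI
pos 16: UAA -> STOP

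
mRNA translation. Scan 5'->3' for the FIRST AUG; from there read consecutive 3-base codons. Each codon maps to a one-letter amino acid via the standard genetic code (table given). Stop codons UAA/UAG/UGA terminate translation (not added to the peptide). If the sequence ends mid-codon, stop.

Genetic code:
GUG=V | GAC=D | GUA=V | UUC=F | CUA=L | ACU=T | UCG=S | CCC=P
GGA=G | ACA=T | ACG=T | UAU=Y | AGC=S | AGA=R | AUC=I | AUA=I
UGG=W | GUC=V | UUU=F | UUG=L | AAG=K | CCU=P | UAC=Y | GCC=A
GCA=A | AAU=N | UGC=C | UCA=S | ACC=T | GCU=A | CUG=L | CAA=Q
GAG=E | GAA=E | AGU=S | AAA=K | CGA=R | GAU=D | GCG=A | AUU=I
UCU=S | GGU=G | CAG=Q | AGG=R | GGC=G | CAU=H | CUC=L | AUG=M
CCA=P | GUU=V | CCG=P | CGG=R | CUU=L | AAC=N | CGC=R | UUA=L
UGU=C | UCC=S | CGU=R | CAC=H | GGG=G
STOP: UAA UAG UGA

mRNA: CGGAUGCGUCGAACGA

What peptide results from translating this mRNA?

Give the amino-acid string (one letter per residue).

Answer: MRRT

Derivation:
start AUG at pos 3
pos 3: AUG -> M; peptide=M
pos 6: CGU -> R; peptide=MR
pos 9: CGA -> R; peptide=MRR
pos 12: ACG -> T; peptide=MRRT
pos 15: only 1 nt remain (<3), stop (end of mRNA)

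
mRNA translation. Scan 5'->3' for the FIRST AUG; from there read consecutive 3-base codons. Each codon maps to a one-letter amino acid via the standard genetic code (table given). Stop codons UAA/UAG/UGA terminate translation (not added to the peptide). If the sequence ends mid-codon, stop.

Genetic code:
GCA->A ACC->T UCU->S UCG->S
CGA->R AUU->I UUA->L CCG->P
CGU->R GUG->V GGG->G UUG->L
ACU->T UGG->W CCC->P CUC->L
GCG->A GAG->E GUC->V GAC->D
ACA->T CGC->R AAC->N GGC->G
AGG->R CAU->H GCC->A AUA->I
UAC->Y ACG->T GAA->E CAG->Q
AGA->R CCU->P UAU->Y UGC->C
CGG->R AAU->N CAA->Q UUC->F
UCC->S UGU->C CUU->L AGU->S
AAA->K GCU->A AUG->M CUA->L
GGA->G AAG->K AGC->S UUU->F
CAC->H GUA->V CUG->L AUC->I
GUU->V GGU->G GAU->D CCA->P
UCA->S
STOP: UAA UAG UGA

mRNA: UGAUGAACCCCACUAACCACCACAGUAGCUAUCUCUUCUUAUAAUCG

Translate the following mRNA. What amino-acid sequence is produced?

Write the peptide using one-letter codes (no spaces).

Answer: MNPTNHHSSYLFL

Derivation:
start AUG at pos 2
pos 2: AUG -> M; peptide=M
pos 5: AAC -> N; peptide=MN
pos 8: CCC -> P; peptide=MNP
pos 11: ACU -> T; peptide=MNPT
pos 14: AAC -> N; peptide=MNPTN
pos 17: CAC -> H; peptide=MNPTNH
pos 20: CAC -> H; peptide=MNPTNHH
pos 23: AGU -> S; peptide=MNPTNHHS
pos 26: AGC -> S; peptide=MNPTNHHSS
pos 29: UAU -> Y; peptide=MNPTNHHSSY
pos 32: CUC -> L; peptide=MNPTNHHSSYL
pos 35: UUC -> F; peptide=MNPTNHHSSYLF
pos 38: UUA -> L; peptide=MNPTNHHSSYLFL
pos 41: UAA -> STOP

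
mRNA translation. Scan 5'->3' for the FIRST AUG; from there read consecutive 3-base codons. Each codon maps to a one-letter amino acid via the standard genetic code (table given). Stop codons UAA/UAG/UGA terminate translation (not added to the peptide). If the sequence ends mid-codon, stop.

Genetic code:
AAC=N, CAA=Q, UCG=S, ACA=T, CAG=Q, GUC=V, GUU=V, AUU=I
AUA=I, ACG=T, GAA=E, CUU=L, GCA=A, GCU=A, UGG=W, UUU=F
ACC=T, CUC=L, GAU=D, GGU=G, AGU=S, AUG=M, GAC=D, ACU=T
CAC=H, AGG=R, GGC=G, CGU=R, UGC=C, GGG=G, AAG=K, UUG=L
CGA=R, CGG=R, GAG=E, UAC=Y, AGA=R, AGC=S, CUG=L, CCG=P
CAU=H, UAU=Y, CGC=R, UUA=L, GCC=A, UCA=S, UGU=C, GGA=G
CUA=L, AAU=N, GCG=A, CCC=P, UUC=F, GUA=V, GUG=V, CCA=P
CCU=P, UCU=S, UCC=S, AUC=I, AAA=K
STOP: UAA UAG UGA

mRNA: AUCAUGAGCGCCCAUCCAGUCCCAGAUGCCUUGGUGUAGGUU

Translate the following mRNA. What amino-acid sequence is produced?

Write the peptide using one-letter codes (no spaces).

start AUG at pos 3
pos 3: AUG -> M; peptide=M
pos 6: AGC -> S; peptide=MS
pos 9: GCC -> A; peptide=MSA
pos 12: CAU -> H; peptide=MSAH
pos 15: CCA -> P; peptide=MSAHP
pos 18: GUC -> V; peptide=MSAHPV
pos 21: CCA -> P; peptide=MSAHPVP
pos 24: GAU -> D; peptide=MSAHPVPD
pos 27: GCC -> A; peptide=MSAHPVPDA
pos 30: UUG -> L; peptide=MSAHPVPDAL
pos 33: GUG -> V; peptide=MSAHPVPDALV
pos 36: UAG -> STOP

Answer: MSAHPVPDALV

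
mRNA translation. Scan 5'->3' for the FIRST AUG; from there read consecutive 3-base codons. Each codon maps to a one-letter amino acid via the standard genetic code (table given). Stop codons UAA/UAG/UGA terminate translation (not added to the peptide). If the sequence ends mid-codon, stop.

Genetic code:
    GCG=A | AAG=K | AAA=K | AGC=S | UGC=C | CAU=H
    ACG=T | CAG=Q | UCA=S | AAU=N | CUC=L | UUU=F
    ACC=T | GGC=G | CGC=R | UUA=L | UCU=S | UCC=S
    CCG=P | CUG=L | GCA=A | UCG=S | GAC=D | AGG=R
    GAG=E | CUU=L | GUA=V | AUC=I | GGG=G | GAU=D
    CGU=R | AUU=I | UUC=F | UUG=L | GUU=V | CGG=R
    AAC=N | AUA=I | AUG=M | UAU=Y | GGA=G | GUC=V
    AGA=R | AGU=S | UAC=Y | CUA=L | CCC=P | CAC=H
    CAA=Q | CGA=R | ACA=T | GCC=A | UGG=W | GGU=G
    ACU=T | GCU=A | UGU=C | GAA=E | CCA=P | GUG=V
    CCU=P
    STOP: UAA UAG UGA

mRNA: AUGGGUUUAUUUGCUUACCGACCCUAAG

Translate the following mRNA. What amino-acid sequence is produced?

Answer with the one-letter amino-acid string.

start AUG at pos 0
pos 0: AUG -> M; peptide=M
pos 3: GGU -> G; peptide=MG
pos 6: UUA -> L; peptide=MGL
pos 9: UUU -> F; peptide=MGLF
pos 12: GCU -> A; peptide=MGLFA
pos 15: UAC -> Y; peptide=MGLFAY
pos 18: CGA -> R; peptide=MGLFAYR
pos 21: CCC -> P; peptide=MGLFAYRP
pos 24: UAA -> STOP

Answer: MGLFAYRP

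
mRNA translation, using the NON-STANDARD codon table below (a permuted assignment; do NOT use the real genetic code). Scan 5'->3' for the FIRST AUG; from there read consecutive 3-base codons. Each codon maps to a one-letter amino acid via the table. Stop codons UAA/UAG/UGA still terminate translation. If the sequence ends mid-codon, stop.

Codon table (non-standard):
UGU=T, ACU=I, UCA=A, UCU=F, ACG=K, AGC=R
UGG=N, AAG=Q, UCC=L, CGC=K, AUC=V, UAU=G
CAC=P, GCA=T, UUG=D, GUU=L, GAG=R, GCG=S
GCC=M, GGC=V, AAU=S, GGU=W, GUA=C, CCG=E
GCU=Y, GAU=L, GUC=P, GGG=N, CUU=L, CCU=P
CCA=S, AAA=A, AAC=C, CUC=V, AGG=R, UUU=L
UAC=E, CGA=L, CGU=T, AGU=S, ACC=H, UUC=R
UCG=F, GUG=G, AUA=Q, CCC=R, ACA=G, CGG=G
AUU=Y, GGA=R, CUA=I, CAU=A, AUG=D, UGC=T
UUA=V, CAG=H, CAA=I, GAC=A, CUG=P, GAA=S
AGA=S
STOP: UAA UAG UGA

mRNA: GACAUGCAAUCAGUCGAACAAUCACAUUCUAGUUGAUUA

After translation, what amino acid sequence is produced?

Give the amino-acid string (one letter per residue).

Answer: DIAPSIAAFS

Derivation:
start AUG at pos 3
pos 3: AUG -> D; peptide=D
pos 6: CAA -> I; peptide=DI
pos 9: UCA -> A; peptide=DIA
pos 12: GUC -> P; peptide=DIAP
pos 15: GAA -> S; peptide=DIAPS
pos 18: CAA -> I; peptide=DIAPSI
pos 21: UCA -> A; peptide=DIAPSIA
pos 24: CAU -> A; peptide=DIAPSIAA
pos 27: UCU -> F; peptide=DIAPSIAAF
pos 30: AGU -> S; peptide=DIAPSIAAFS
pos 33: UGA -> STOP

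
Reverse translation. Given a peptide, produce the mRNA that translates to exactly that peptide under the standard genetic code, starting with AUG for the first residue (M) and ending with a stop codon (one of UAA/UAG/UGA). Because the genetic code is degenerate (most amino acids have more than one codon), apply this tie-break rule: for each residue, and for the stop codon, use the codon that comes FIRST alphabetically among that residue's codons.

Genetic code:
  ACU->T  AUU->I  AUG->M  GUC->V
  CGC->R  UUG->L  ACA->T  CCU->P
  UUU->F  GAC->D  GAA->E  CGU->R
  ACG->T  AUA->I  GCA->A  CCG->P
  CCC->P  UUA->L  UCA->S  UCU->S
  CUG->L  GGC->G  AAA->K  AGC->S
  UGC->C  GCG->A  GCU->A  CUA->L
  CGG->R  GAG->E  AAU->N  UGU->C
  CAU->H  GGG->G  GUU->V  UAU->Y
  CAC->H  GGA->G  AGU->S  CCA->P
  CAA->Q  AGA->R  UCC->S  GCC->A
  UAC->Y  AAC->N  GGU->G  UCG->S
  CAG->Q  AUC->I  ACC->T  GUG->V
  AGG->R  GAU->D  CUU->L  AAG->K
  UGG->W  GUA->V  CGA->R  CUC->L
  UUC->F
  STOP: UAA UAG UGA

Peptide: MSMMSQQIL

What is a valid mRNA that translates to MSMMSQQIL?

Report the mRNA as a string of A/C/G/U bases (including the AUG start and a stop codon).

residue 1: M -> AUG (start codon)
residue 2: S codons sorted = AGC,AGU,UCA,UCC,UCG,UCU -> pick first = AGC
residue 3: M -> AUG (only codon)
residue 4: M -> AUG (only codon)
residue 5: S codons sorted = AGC,AGU,UCA,UCC,UCG,UCU -> pick first = AGC
residue 6: Q codons sorted = CAA,CAG -> pick first = CAA
residue 7: Q codons sorted = CAA,CAG -> pick first = CAA
residue 8: I codons sorted = AUA,AUC,AUU -> pick first = AUA
residue 9: L codons sorted = CUA,CUC,CUG,CUU,UUA,UUG -> pick first = CUA
terminator: stop codons sorted = UAA,UAG,UGA -> pick first = UAA

Answer: mRNA: AUGAGCAUGAUGAGCCAACAAAUACUAUAA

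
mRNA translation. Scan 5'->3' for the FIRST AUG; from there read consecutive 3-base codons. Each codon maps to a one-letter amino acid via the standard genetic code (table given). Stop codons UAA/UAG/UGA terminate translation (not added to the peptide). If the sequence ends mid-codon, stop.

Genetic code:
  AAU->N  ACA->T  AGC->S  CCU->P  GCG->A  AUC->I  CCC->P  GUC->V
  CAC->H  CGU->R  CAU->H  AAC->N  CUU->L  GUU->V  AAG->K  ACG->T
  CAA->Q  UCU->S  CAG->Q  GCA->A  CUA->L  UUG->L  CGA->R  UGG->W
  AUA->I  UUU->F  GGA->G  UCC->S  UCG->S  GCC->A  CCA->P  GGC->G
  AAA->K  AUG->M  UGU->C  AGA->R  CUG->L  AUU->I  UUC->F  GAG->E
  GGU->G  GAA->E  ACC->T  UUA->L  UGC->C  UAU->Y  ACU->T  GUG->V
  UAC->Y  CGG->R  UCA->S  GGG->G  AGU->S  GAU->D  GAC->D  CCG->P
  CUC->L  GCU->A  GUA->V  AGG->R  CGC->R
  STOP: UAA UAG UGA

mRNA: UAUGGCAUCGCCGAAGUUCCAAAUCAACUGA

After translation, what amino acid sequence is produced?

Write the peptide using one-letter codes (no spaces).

Answer: MASPKFQIN

Derivation:
start AUG at pos 1
pos 1: AUG -> M; peptide=M
pos 4: GCA -> A; peptide=MA
pos 7: UCG -> S; peptide=MAS
pos 10: CCG -> P; peptide=MASP
pos 13: AAG -> K; peptide=MASPK
pos 16: UUC -> F; peptide=MASPKF
pos 19: CAA -> Q; peptide=MASPKFQ
pos 22: AUC -> I; peptide=MASPKFQI
pos 25: AAC -> N; peptide=MASPKFQIN
pos 28: UGA -> STOP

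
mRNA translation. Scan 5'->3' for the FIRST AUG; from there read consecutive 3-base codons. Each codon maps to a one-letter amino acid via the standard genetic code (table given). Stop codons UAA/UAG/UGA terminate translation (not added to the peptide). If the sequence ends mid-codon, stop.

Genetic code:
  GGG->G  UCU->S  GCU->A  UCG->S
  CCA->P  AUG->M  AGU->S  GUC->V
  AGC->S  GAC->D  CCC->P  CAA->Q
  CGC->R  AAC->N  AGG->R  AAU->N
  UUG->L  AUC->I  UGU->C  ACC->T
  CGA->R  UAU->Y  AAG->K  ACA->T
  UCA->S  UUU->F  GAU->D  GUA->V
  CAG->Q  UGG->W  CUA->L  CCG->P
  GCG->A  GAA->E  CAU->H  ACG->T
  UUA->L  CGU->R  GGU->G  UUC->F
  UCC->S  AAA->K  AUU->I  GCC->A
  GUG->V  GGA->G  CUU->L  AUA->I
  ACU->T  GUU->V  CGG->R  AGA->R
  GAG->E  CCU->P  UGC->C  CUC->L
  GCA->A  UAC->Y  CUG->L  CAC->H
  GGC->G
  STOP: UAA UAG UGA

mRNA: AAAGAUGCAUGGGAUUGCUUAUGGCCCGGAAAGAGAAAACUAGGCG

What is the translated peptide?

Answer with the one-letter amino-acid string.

Answer: MHGIAYGPEREN

Derivation:
start AUG at pos 4
pos 4: AUG -> M; peptide=M
pos 7: CAU -> H; peptide=MH
pos 10: GGG -> G; peptide=MHG
pos 13: AUU -> I; peptide=MHGI
pos 16: GCU -> A; peptide=MHGIA
pos 19: UAU -> Y; peptide=MHGIAY
pos 22: GGC -> G; peptide=MHGIAYG
pos 25: CCG -> P; peptide=MHGIAYGP
pos 28: GAA -> E; peptide=MHGIAYGPE
pos 31: AGA -> R; peptide=MHGIAYGPER
pos 34: GAA -> E; peptide=MHGIAYGPERE
pos 37: AAC -> N; peptide=MHGIAYGPEREN
pos 40: UAG -> STOP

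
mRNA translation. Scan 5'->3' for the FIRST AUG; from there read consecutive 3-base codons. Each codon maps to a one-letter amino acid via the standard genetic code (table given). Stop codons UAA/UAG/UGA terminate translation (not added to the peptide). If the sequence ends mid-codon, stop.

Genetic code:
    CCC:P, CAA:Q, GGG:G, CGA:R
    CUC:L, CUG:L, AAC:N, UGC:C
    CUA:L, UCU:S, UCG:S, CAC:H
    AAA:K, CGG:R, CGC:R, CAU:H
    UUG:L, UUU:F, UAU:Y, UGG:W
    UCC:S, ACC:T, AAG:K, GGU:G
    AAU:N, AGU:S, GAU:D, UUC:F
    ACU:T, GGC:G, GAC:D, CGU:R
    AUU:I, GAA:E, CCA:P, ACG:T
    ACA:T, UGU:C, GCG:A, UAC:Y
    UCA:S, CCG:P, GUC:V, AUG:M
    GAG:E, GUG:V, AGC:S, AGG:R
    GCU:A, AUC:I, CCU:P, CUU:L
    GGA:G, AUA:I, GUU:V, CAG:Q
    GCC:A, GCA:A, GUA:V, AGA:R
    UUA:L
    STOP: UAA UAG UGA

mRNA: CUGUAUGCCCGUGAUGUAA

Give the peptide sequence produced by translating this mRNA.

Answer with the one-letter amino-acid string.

start AUG at pos 4
pos 4: AUG -> M; peptide=M
pos 7: CCC -> P; peptide=MP
pos 10: GUG -> V; peptide=MPV
pos 13: AUG -> M; peptide=MPVM
pos 16: UAA -> STOP

Answer: MPVM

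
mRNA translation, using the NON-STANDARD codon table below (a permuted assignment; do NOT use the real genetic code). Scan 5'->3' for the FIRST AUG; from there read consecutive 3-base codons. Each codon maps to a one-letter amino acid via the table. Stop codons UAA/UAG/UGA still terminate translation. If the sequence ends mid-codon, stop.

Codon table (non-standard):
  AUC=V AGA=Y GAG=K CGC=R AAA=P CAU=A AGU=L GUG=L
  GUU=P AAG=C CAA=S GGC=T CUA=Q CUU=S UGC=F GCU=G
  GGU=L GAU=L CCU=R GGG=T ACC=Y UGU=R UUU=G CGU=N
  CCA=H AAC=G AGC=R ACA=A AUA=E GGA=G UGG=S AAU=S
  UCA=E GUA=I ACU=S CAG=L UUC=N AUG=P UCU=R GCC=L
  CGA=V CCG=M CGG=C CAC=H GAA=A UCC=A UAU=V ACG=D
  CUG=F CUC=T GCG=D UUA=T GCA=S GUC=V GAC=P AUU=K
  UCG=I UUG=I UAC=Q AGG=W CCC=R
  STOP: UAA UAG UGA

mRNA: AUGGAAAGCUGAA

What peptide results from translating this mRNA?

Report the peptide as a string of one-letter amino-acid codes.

start AUG at pos 0
pos 0: AUG -> P; peptide=P
pos 3: GAA -> A; peptide=PA
pos 6: AGC -> R; peptide=PAR
pos 9: UGA -> STOP

Answer: PAR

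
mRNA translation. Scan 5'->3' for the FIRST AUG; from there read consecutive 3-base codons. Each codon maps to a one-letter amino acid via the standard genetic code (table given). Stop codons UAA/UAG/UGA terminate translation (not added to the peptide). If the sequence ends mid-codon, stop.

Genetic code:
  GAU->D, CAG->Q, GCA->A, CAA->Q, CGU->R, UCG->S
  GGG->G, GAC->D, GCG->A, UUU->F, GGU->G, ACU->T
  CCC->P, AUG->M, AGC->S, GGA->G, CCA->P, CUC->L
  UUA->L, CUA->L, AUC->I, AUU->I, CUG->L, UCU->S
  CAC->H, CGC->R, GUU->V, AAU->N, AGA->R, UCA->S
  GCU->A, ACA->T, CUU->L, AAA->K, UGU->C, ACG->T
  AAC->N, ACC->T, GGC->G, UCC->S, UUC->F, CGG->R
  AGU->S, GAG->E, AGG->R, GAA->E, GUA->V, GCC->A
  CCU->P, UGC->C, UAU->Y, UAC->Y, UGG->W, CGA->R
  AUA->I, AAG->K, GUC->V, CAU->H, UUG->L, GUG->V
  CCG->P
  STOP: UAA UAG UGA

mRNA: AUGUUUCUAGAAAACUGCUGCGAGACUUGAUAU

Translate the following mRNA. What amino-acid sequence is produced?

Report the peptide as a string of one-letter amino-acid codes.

Answer: MFLENCCET

Derivation:
start AUG at pos 0
pos 0: AUG -> M; peptide=M
pos 3: UUU -> F; peptide=MF
pos 6: CUA -> L; peptide=MFL
pos 9: GAA -> E; peptide=MFLE
pos 12: AAC -> N; peptide=MFLEN
pos 15: UGC -> C; peptide=MFLENC
pos 18: UGC -> C; peptide=MFLENCC
pos 21: GAG -> E; peptide=MFLENCCE
pos 24: ACU -> T; peptide=MFLENCCET
pos 27: UGA -> STOP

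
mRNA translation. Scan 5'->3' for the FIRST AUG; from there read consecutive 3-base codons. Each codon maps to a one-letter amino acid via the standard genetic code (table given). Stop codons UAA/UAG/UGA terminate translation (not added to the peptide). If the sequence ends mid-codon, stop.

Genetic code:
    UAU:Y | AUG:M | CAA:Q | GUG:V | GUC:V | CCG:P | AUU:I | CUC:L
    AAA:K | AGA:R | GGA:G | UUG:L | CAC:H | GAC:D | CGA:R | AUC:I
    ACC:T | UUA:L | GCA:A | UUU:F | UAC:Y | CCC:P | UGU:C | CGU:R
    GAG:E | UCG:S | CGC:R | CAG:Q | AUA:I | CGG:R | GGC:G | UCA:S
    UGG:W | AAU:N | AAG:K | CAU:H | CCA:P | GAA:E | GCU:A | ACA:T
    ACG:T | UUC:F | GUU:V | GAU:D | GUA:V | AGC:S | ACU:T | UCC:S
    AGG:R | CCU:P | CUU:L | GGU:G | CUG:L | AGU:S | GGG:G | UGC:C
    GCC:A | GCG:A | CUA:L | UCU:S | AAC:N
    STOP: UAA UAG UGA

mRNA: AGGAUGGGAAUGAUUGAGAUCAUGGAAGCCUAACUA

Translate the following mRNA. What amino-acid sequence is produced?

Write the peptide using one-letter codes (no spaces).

start AUG at pos 3
pos 3: AUG -> M; peptide=M
pos 6: GGA -> G; peptide=MG
pos 9: AUG -> M; peptide=MGM
pos 12: AUU -> I; peptide=MGMI
pos 15: GAG -> E; peptide=MGMIE
pos 18: AUC -> I; peptide=MGMIEI
pos 21: AUG -> M; peptide=MGMIEIM
pos 24: GAA -> E; peptide=MGMIEIME
pos 27: GCC -> A; peptide=MGMIEIMEA
pos 30: UAA -> STOP

Answer: MGMIEIMEA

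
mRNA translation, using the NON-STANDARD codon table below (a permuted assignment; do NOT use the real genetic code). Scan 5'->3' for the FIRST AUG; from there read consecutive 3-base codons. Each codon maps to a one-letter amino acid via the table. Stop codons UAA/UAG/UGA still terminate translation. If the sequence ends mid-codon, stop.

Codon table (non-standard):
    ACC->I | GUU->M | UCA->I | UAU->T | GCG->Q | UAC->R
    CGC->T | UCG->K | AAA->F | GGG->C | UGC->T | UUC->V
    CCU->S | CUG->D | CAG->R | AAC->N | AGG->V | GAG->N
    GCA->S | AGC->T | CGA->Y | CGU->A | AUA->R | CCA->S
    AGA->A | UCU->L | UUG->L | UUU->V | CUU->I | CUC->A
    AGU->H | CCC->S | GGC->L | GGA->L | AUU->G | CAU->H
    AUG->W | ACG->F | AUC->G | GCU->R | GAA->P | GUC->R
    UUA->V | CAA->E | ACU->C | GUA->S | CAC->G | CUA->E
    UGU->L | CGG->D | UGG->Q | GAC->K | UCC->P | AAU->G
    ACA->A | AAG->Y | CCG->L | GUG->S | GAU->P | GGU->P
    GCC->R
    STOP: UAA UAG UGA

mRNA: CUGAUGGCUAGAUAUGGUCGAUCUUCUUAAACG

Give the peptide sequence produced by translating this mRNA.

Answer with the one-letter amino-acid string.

start AUG at pos 3
pos 3: AUG -> W; peptide=W
pos 6: GCU -> R; peptide=WR
pos 9: AGA -> A; peptide=WRA
pos 12: UAU -> T; peptide=WRAT
pos 15: GGU -> P; peptide=WRATP
pos 18: CGA -> Y; peptide=WRATPY
pos 21: UCU -> L; peptide=WRATPYL
pos 24: UCU -> L; peptide=WRATPYLL
pos 27: UAA -> STOP

Answer: WRATPYLL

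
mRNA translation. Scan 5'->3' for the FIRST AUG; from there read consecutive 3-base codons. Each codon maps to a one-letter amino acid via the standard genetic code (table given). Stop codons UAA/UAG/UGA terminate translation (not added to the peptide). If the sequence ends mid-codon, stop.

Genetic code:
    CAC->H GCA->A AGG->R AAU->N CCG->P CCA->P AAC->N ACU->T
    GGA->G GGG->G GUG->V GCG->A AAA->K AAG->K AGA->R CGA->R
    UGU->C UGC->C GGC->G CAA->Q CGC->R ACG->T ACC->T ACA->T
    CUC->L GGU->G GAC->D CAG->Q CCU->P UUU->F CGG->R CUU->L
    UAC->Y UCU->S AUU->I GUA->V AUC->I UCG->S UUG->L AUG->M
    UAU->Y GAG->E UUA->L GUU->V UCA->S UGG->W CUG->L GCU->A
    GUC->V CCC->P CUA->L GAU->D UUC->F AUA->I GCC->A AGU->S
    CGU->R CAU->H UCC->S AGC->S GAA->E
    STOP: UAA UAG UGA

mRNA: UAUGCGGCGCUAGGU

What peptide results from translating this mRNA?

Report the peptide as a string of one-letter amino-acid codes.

start AUG at pos 1
pos 1: AUG -> M; peptide=M
pos 4: CGG -> R; peptide=MR
pos 7: CGC -> R; peptide=MRR
pos 10: UAG -> STOP

Answer: MRR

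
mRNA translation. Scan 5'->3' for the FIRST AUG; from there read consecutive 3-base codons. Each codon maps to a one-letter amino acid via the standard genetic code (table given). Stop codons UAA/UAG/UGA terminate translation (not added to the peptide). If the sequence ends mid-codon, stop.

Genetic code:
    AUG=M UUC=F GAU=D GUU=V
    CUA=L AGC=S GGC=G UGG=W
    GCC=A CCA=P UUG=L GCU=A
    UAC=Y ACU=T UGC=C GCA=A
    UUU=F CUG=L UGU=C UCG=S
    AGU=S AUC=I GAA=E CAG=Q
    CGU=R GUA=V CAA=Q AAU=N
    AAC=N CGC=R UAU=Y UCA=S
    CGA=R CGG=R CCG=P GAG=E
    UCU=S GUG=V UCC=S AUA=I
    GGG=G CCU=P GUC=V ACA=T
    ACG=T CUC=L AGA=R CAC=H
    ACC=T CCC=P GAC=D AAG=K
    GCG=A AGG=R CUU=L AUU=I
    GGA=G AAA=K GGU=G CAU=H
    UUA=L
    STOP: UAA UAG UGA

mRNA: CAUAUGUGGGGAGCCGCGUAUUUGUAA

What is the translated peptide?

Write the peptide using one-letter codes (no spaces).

start AUG at pos 3
pos 3: AUG -> M; peptide=M
pos 6: UGG -> W; peptide=MW
pos 9: GGA -> G; peptide=MWG
pos 12: GCC -> A; peptide=MWGA
pos 15: GCG -> A; peptide=MWGAA
pos 18: UAU -> Y; peptide=MWGAAY
pos 21: UUG -> L; peptide=MWGAAYL
pos 24: UAA -> STOP

Answer: MWGAAYL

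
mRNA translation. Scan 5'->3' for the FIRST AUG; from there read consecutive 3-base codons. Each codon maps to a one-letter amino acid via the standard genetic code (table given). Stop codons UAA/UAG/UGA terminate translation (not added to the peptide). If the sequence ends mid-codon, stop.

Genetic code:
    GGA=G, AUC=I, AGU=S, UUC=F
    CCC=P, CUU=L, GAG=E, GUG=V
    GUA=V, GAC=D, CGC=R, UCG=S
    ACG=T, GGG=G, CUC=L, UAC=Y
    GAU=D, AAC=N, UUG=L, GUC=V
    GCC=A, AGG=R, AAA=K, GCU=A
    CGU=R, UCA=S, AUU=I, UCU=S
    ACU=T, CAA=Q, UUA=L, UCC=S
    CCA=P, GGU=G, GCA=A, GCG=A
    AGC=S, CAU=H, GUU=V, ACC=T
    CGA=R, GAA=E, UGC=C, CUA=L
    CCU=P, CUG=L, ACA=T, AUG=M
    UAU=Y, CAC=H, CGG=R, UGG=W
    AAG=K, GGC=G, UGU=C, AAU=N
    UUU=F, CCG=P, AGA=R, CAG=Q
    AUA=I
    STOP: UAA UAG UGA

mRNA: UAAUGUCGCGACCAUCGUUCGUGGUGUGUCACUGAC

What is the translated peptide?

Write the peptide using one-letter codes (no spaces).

start AUG at pos 2
pos 2: AUG -> M; peptide=M
pos 5: UCG -> S; peptide=MS
pos 8: CGA -> R; peptide=MSR
pos 11: CCA -> P; peptide=MSRP
pos 14: UCG -> S; peptide=MSRPS
pos 17: UUC -> F; peptide=MSRPSF
pos 20: GUG -> V; peptide=MSRPSFV
pos 23: GUG -> V; peptide=MSRPSFVV
pos 26: UGU -> C; peptide=MSRPSFVVC
pos 29: CAC -> H; peptide=MSRPSFVVCH
pos 32: UGA -> STOP

Answer: MSRPSFVVCH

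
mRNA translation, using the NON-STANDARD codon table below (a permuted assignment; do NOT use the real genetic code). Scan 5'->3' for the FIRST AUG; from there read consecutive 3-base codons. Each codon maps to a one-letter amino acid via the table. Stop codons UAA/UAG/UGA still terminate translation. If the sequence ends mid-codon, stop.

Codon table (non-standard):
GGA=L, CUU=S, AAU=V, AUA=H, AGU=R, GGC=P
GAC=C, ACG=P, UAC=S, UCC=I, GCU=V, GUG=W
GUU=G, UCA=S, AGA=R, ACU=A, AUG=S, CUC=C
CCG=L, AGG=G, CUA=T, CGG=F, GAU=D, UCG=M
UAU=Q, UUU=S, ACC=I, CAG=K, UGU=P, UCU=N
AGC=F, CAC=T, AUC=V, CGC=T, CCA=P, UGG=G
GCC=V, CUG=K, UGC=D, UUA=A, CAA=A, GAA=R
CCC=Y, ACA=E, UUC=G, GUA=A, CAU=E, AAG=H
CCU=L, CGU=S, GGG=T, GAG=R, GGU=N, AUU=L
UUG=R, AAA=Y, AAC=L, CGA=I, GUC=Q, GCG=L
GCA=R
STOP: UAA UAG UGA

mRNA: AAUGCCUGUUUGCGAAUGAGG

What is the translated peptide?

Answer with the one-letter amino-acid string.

start AUG at pos 1
pos 1: AUG -> S; peptide=S
pos 4: CCU -> L; peptide=SL
pos 7: GUU -> G; peptide=SLG
pos 10: UGC -> D; peptide=SLGD
pos 13: GAA -> R; peptide=SLGDR
pos 16: UGA -> STOP

Answer: SLGDR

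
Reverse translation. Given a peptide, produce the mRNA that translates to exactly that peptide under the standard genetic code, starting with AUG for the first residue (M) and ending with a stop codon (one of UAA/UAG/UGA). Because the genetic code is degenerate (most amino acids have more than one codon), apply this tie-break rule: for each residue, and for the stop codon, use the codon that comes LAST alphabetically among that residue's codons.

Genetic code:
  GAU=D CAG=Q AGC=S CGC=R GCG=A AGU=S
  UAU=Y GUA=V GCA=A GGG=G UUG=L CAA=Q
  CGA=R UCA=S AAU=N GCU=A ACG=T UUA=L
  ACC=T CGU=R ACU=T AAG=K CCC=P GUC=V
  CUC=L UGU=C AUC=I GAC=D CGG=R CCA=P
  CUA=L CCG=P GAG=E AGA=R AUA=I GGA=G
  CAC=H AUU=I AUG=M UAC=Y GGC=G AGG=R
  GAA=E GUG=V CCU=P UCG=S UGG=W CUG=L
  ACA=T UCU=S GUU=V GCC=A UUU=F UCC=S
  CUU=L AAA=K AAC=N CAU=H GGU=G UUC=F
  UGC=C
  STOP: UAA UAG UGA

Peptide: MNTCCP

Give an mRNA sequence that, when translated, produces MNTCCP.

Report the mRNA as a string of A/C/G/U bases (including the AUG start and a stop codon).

residue 1: M -> AUG (start codon)
residue 2: N codons sorted = AAC,AAU -> pick last = AAU
residue 3: T codons sorted = ACA,ACC,ACG,ACU -> pick last = ACU
residue 4: C codons sorted = UGC,UGU -> pick last = UGU
residue 5: C codons sorted = UGC,UGU -> pick last = UGU
residue 6: P codons sorted = CCA,CCC,CCG,CCU -> pick last = CCU
terminator: stop codons sorted = UAA,UAG,UGA -> pick last = UGA

Answer: mRNA: AUGAAUACUUGUUGUCCUUGA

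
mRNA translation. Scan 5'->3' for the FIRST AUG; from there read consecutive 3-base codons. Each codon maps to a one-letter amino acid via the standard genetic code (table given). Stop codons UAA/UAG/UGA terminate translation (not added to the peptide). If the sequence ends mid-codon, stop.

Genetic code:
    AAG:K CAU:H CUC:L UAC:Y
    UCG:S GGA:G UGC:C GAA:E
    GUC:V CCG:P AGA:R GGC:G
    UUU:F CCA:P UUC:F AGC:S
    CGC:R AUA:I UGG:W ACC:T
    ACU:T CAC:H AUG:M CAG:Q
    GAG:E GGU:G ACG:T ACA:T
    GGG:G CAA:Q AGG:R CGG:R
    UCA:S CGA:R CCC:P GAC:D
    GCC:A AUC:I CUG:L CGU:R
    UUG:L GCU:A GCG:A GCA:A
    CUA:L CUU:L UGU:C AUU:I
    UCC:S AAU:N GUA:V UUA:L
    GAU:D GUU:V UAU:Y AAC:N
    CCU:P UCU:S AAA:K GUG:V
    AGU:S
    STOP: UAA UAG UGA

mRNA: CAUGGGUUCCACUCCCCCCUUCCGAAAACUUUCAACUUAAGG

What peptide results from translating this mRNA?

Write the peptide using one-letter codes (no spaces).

Answer: MGSTPPFRKLST

Derivation:
start AUG at pos 1
pos 1: AUG -> M; peptide=M
pos 4: GGU -> G; peptide=MG
pos 7: UCC -> S; peptide=MGS
pos 10: ACU -> T; peptide=MGST
pos 13: CCC -> P; peptide=MGSTP
pos 16: CCC -> P; peptide=MGSTPP
pos 19: UUC -> F; peptide=MGSTPPF
pos 22: CGA -> R; peptide=MGSTPPFR
pos 25: AAA -> K; peptide=MGSTPPFRK
pos 28: CUU -> L; peptide=MGSTPPFRKL
pos 31: UCA -> S; peptide=MGSTPPFRKLS
pos 34: ACU -> T; peptide=MGSTPPFRKLST
pos 37: UAA -> STOP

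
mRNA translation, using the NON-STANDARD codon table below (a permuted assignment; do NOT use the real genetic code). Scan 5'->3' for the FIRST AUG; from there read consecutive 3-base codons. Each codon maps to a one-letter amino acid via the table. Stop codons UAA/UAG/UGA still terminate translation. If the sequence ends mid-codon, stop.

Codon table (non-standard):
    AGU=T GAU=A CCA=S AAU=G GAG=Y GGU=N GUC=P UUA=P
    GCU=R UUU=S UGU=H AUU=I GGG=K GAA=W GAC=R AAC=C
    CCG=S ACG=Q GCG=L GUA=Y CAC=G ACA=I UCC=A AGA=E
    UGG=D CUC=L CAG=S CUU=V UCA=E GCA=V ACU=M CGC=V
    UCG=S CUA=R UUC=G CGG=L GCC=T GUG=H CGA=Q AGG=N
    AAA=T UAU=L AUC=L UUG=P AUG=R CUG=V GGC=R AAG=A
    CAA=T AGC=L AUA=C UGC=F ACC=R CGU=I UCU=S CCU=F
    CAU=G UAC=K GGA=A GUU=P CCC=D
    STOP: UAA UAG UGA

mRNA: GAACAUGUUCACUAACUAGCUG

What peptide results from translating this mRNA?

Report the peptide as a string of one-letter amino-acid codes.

Answer: RGMC

Derivation:
start AUG at pos 4
pos 4: AUG -> R; peptide=R
pos 7: UUC -> G; peptide=RG
pos 10: ACU -> M; peptide=RGM
pos 13: AAC -> C; peptide=RGMC
pos 16: UAG -> STOP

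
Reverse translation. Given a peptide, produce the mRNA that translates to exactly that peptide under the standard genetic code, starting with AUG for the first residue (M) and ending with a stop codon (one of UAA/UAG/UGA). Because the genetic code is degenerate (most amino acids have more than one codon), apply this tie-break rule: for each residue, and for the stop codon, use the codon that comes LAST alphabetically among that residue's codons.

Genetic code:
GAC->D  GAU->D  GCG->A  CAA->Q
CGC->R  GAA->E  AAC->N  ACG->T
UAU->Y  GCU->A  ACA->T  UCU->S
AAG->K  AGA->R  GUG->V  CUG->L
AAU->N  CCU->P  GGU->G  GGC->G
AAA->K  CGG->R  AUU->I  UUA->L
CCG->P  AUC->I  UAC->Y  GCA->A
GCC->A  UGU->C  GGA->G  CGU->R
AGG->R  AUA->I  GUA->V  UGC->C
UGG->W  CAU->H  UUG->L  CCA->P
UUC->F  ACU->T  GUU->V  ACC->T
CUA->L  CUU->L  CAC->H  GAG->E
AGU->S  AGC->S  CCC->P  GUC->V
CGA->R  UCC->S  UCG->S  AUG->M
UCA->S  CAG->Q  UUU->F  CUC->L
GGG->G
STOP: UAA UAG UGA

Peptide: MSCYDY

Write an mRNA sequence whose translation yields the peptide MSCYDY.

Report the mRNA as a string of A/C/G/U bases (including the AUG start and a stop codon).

residue 1: M -> AUG (start codon)
residue 2: S codons sorted = AGC,AGU,UCA,UCC,UCG,UCU -> pick last = UCU
residue 3: C codons sorted = UGC,UGU -> pick last = UGU
residue 4: Y codons sorted = UAC,UAU -> pick last = UAU
residue 5: D codons sorted = GAC,GAU -> pick last = GAU
residue 6: Y codons sorted = UAC,UAU -> pick last = UAU
terminator: stop codons sorted = UAA,UAG,UGA -> pick last = UGA

Answer: mRNA: AUGUCUUGUUAUGAUUAUUGA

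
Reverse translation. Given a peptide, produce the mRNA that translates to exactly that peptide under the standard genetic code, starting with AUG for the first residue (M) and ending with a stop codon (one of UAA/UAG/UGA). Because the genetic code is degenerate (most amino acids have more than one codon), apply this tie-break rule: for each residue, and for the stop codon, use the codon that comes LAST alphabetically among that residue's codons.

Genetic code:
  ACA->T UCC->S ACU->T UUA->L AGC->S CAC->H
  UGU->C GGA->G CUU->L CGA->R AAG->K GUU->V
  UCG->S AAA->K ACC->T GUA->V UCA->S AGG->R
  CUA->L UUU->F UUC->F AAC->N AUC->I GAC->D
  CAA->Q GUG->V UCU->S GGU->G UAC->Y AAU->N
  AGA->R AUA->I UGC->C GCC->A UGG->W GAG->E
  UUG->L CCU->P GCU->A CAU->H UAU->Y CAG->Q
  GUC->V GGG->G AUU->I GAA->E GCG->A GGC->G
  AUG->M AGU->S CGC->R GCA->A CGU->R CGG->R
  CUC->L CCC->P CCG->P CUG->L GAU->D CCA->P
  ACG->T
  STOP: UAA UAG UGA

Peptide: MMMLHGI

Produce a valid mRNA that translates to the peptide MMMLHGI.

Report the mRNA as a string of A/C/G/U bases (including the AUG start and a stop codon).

residue 1: M -> AUG (start codon)
residue 2: M -> AUG (only codon)
residue 3: M -> AUG (only codon)
residue 4: L codons sorted = CUA,CUC,CUG,CUU,UUA,UUG -> pick last = UUG
residue 5: H codons sorted = CAC,CAU -> pick last = CAU
residue 6: G codons sorted = GGA,GGC,GGG,GGU -> pick last = GGU
residue 7: I codons sorted = AUA,AUC,AUU -> pick last = AUU
terminator: stop codons sorted = UAA,UAG,UGA -> pick last = UGA

Answer: mRNA: AUGAUGAUGUUGCAUGGUAUUUGA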